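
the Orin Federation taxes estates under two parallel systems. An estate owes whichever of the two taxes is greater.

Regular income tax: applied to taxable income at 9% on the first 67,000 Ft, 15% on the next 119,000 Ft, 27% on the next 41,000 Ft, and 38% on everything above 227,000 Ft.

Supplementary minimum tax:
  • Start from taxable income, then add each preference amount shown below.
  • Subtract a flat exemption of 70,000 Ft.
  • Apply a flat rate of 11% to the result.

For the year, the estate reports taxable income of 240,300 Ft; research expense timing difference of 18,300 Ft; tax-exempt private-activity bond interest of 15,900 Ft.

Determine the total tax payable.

40,004 Ft

Supplementary minimum tax:
  Adjusted income: 240,300 Ft + 18,300 Ft + 15,900 Ft = 274,500 Ft
  Less exemption 70,000 Ft → base 204,500 Ft
  204,500 Ft × 11% = 22,495 Ft

Regular income tax:
  67,000 Ft × 9% = 6,030 Ft
  119,000 Ft × 15% = 17,850 Ft
  41,000 Ft × 27% = 11,070 Ft
  13,300 Ft × 38% = 5,054 Ft
  → 40,004 Ft

40,004 Ft > 22,495 Ft, so the regular income tax governs.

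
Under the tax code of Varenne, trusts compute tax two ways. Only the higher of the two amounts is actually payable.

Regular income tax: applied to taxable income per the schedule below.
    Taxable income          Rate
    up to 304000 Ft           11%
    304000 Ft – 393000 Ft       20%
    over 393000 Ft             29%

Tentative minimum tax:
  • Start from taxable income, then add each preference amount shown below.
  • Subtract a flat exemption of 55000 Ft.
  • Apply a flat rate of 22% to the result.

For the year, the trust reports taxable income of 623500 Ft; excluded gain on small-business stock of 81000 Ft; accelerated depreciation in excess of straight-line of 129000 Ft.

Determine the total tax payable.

171270 Ft

Regular income tax:
  304000 Ft × 11% = 33440 Ft
  89000 Ft × 20% = 17800 Ft
  230500 Ft × 29% = 66845 Ft
  → 118085 Ft

Tentative minimum tax:
  Adjusted income: 623500 Ft + 81000 Ft + 129000 Ft = 833500 Ft
  Less exemption 55000 Ft → base 778500 Ft
  778500 Ft × 22% = 171270 Ft

171270 Ft > 118085 Ft, so the tentative minimum tax is the binding amount.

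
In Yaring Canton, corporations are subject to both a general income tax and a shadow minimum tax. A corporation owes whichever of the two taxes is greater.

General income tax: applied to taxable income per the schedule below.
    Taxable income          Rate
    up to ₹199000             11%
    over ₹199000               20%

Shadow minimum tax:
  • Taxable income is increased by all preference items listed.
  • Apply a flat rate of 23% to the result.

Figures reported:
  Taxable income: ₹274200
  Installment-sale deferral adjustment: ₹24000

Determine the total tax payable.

₹68586

Shadow minimum tax:
  Adjusted income: ₹274200 + ₹24000 = ₹298200
  ₹298200 × 23% = ₹68586

General income tax:
  ₹199000 × 11% = ₹21890
  ₹75200 × 20% = ₹15040
  → ₹36930

₹68586 > ₹36930, so the shadow minimum tax is the binding amount.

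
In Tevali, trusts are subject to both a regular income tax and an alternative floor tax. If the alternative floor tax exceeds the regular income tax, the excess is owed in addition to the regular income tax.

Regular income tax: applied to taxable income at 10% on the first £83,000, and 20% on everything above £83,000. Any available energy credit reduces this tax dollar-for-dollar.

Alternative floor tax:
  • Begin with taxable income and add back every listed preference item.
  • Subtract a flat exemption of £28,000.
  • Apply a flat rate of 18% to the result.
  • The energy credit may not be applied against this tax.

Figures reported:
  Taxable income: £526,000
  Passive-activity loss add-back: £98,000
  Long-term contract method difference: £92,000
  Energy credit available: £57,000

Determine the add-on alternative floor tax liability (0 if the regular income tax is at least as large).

Alternative floor tax:
  Adjusted income: £526,000 + £98,000 + £92,000 = £716,000
  Less exemption £28,000 → base £688,000
  £688,000 × 18% = £123,840

Regular income tax:
  £83,000 × 10% = £8,300
  £443,000 × 20% = £88,600
  → £96,900
  Less energy credit £57,000 → £39,900

Excess of alternative floor tax over regular income tax: £123,840 − £39,900 = £83,940.

£83,940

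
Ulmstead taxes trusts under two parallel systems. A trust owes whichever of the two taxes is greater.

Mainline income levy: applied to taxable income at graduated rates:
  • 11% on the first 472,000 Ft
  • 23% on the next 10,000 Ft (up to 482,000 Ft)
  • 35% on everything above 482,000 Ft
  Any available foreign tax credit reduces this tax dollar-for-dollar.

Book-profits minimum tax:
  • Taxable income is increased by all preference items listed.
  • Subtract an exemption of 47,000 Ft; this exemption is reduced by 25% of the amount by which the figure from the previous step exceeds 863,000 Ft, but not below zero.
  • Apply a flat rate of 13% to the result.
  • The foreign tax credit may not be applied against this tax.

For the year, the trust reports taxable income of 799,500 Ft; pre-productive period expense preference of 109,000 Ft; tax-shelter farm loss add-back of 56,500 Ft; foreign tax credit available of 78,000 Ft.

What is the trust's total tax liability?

Mainline income levy:
  472,000 Ft × 11% = 51,920 Ft
  10,000 Ft × 23% = 2,300 Ft
  317,500 Ft × 35% = 111,125 Ft
  → 165,345 Ft
  Less foreign tax credit 78,000 Ft → 87,345 Ft

Book-profits minimum tax:
  Adjusted income: 799,500 Ft + 109,000 Ft + 56,500 Ft = 965,000 Ft
  Exemption: 47,000 Ft − 25% × (965,000 Ft − 863,000 Ft) = 47,000 Ft − 25,500 Ft = 21,500 Ft
  Base: 965,000 Ft − 21,500 Ft = 943,500 Ft
  943,500 Ft × 13% = 122,655 Ft

122,655 Ft > 87,345 Ft, so the book-profits minimum tax is the binding amount.

122,655 Ft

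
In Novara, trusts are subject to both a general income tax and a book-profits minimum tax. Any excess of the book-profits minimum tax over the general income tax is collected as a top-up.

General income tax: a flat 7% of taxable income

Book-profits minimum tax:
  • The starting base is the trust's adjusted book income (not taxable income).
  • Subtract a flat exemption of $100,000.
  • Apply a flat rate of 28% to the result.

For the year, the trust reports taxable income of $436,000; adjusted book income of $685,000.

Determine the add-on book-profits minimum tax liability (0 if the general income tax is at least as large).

$133,280

General income tax:
  $436,000 × 7% = $30,520

Book-profits minimum tax:
  Base (adjusted book income): $685,000
  Less exemption $100,000 → base $585,000
  $585,000 × 28% = $163,800

Excess of book-profits minimum tax over general income tax: $163,800 − $30,520 = $133,280.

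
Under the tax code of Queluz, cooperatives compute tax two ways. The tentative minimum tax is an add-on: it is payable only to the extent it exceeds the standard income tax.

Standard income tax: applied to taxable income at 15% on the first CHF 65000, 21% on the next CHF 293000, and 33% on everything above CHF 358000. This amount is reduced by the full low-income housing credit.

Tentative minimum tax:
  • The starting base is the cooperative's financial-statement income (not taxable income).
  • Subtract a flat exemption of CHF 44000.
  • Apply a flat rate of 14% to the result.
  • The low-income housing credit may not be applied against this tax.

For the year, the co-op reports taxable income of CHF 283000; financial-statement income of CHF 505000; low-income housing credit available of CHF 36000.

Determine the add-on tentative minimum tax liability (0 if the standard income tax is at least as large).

Standard income tax:
  CHF 65000 × 15% = CHF 9750
  CHF 218000 × 21% = CHF 45780
  → CHF 55530
  Less low-income housing credit CHF 36000 → CHF 19530

Tentative minimum tax:
  Base (financial-statement income): CHF 505000
  Less exemption CHF 44000 → base CHF 461000
  CHF 461000 × 14% = CHF 64540

Excess of tentative minimum tax over standard income tax: CHF 64540 − CHF 19530 = CHF 45010.

CHF 45010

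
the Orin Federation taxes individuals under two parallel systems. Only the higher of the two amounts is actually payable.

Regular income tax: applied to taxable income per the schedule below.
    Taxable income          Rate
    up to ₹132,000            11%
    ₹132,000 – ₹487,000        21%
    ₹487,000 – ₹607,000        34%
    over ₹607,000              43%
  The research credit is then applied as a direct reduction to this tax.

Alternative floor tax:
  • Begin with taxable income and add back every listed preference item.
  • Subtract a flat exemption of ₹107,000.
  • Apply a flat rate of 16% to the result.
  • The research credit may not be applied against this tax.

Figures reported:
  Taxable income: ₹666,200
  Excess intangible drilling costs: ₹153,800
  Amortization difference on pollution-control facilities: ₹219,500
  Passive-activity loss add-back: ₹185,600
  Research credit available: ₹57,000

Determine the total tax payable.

Alternative floor tax:
  Adjusted income: ₹666,200 + ₹153,800 + ₹219,500 + ₹185,600 = ₹1,225,100
  Less exemption ₹107,000 → base ₹1,118,100
  ₹1,118,100 × 16% = ₹178,896

Regular income tax:
  ₹132,000 × 11% = ₹14,520
  ₹355,000 × 21% = ₹74,550
  ₹120,000 × 34% = ₹40,800
  ₹59,200 × 43% = ₹25,456
  → ₹155,326
  Less research credit ₹57,000 → ₹98,326

₹178,896 > ₹98,326, so the alternative floor tax is the binding amount.

₹178,896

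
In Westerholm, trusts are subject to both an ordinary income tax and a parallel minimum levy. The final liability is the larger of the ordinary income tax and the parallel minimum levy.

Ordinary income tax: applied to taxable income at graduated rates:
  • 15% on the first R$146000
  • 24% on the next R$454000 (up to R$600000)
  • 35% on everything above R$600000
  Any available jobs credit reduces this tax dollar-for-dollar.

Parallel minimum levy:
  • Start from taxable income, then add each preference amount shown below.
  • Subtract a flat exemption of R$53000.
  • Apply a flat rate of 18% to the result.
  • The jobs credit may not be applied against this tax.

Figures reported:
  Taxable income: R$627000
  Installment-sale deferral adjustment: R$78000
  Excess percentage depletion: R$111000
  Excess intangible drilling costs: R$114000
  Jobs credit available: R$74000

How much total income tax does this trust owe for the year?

R$157860

Parallel minimum levy:
  Adjusted income: R$627000 + R$78000 + R$111000 + R$114000 = R$930000
  Less exemption R$53000 → base R$877000
  R$877000 × 18% = R$157860

Ordinary income tax:
  R$146000 × 15% = R$21900
  R$454000 × 24% = R$108960
  R$27000 × 35% = R$9450
  → R$140310
  Less jobs credit R$74000 → R$66310

R$157860 > R$66310, so the parallel minimum levy is the binding amount.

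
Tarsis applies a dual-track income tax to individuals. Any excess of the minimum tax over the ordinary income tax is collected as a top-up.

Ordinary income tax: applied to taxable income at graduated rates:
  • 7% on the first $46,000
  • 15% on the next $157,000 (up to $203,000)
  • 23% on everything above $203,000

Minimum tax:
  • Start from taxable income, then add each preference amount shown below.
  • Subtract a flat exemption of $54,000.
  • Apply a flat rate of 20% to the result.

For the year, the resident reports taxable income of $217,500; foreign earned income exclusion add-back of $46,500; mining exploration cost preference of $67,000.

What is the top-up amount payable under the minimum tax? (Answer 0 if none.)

$25,295

Minimum tax:
  Adjusted income: $217,500 + $46,500 + $67,000 = $331,000
  Less exemption $54,000 → base $277,000
  $277,000 × 20% = $55,400

Ordinary income tax:
  $46,000 × 7% = $3,220
  $157,000 × 15% = $23,550
  $14,500 × 23% = $3,335
  → $30,105

Excess of minimum tax over ordinary income tax: $55,400 − $30,105 = $25,295.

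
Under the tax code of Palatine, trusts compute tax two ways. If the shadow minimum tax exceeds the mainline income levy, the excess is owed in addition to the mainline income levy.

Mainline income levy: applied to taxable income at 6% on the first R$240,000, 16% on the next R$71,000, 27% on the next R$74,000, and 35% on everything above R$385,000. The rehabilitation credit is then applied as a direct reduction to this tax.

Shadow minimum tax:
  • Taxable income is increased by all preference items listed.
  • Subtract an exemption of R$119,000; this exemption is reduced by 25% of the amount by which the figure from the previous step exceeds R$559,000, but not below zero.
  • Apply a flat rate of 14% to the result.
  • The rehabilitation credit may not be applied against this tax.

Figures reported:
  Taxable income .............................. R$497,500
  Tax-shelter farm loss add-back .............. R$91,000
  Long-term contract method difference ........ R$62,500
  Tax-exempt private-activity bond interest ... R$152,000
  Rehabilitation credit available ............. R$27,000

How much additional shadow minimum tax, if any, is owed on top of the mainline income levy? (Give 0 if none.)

Shadow minimum tax:
  Adjusted income: R$497,500 + R$91,000 + R$62,500 + R$152,000 = R$803,000
  Exemption: R$119,000 − 25% × (R$803,000 − R$559,000) = R$119,000 − R$61,000 = R$58,000
  Base: R$803,000 − R$58,000 = R$745,000
  R$745,000 × 14% = R$104,300

Mainline income levy:
  R$240,000 × 6% = R$14,400
  R$71,000 × 16% = R$11,360
  R$74,000 × 27% = R$19,980
  R$112,500 × 35% = R$39,375
  → R$85,115
  Less rehabilitation credit R$27,000 → R$58,115

Excess of shadow minimum tax over mainline income levy: R$104,300 − R$58,115 = R$46,185.

R$46,185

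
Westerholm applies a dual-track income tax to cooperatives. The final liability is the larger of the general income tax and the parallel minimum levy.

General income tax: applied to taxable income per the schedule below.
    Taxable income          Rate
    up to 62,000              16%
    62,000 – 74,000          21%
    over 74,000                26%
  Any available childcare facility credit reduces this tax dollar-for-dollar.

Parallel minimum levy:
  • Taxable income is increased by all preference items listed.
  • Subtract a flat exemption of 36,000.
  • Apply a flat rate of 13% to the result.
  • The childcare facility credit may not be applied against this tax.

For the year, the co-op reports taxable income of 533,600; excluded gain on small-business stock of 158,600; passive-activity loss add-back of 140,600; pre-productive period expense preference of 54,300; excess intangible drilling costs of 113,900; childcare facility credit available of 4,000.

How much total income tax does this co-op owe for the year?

127,936

General income tax:
  62,000 × 16% = 9,920
  12,000 × 21% = 2,520
  459,600 × 26% = 119,496
  → 131,936
  Less childcare facility credit 4,000 → 127,936

Parallel minimum levy:
  Adjusted income: 533,600 + 158,600 + 140,600 + 54,300 + 113,900 = 1,001,000
  Less exemption 36,000 → base 965,000
  965,000 × 13% = 125,450

127,936 > 125,450, so the general income tax governs.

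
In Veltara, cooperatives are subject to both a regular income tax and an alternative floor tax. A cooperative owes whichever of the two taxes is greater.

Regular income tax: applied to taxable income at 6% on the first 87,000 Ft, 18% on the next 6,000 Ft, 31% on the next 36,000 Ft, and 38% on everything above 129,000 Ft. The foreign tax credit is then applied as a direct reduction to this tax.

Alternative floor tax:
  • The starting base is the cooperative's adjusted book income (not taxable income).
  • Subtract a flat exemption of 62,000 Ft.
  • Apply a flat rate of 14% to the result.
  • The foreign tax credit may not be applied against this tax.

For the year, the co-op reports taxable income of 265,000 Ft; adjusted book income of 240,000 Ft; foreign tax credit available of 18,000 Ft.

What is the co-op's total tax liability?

Alternative floor tax:
  Base (adjusted book income): 240,000 Ft
  Less exemption 62,000 Ft → base 178,000 Ft
  178,000 Ft × 14% = 24,920 Ft

Regular income tax:
  87,000 Ft × 6% = 5,220 Ft
  6,000 Ft × 18% = 1,080 Ft
  36,000 Ft × 31% = 11,160 Ft
  136,000 Ft × 38% = 51,680 Ft
  → 69,140 Ft
  Less foreign tax credit 18,000 Ft → 51,140 Ft

51,140 Ft > 24,920 Ft, so the regular income tax governs.

51,140 Ft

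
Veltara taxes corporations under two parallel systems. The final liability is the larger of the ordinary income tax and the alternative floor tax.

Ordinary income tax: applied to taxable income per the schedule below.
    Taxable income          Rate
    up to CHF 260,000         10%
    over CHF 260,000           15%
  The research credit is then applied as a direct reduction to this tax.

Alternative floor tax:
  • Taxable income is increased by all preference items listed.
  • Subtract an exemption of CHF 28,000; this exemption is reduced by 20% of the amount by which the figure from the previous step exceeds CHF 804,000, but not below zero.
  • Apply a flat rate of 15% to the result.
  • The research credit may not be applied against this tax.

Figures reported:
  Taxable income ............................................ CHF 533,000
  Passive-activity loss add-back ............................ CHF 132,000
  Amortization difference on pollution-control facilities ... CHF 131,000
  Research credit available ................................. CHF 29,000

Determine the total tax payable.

Alternative floor tax:
  Adjusted income: CHF 533,000 + CHF 132,000 + CHF 131,000 = CHF 796,000
  Exemption: CHF 796,000 ≤ CHF 804,000, so full CHF 28,000 applies
  Base: CHF 796,000 − CHF 28,000 = CHF 768,000
  CHF 768,000 × 15% = CHF 115,200

Ordinary income tax:
  CHF 260,000 × 10% = CHF 26,000
  CHF 273,000 × 15% = CHF 40,950
  → CHF 66,950
  Less research credit CHF 29,000 → CHF 37,950

CHF 115,200 > CHF 37,950, so the alternative floor tax is the binding amount.

CHF 115,200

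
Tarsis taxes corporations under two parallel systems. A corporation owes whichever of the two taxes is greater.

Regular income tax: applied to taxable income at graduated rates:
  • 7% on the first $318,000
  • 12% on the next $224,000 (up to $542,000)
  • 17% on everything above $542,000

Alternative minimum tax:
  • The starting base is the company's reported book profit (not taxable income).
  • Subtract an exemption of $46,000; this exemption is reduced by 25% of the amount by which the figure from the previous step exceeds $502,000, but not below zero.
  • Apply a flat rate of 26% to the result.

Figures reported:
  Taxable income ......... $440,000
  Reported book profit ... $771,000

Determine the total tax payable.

Alternative minimum tax:
  Base (reported book profit): $771,000
  Exemption: 25% × ($771,000 − $502,000) = $67,250 ≥ $46,000, so the exemption is fully phased out
  Base: $771,000 − $0 = $771,000
  $771,000 × 26% = $200,460

Regular income tax:
  $318,000 × 7% = $22,260
  $122,000 × 12% = $14,640
  → $36,900

$200,460 > $36,900, so the alternative minimum tax is the binding amount.

$200,460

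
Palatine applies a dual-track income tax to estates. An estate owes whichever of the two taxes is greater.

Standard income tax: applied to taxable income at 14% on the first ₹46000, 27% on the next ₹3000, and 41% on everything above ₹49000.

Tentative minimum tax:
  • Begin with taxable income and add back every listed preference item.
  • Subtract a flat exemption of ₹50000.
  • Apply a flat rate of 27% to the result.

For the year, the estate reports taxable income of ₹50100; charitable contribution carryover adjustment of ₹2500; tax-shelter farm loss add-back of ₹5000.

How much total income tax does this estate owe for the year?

Tentative minimum tax:
  Adjusted income: ₹50100 + ₹2500 + ₹5000 = ₹57600
  Less exemption ₹50000 → base ₹7600
  ₹7600 × 27% = ₹2052

Standard income tax:
  ₹46000 × 14% = ₹6440
  ₹3000 × 27% = ₹810
  ₹1100 × 41% = ₹451
  → ₹7701

₹7701 > ₹2052, so the standard income tax governs.

₹7701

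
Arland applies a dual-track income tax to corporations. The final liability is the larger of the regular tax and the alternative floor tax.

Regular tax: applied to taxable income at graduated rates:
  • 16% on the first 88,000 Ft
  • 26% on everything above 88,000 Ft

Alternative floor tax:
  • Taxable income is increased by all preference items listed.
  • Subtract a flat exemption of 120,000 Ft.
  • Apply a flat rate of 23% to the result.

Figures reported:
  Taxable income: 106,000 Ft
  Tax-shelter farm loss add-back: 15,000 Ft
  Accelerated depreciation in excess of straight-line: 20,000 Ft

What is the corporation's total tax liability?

Regular tax:
  88,000 Ft × 16% = 14,080 Ft
  18,000 Ft × 26% = 4,680 Ft
  → 18,760 Ft

Alternative floor tax:
  Adjusted income: 106,000 Ft + 15,000 Ft + 20,000 Ft = 141,000 Ft
  Less exemption 120,000 Ft → base 21,000 Ft
  21,000 Ft × 23% = 4,830 Ft

18,760 Ft > 4,830 Ft, so the regular tax governs.

18,760 Ft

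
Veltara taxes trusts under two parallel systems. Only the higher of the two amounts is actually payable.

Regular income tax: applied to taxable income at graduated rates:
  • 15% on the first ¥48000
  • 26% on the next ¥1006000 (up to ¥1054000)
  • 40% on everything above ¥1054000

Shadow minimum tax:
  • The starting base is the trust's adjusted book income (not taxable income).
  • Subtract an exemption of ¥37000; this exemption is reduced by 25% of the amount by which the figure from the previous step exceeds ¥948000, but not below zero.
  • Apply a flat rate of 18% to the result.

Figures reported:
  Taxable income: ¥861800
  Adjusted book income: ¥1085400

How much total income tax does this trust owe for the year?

¥218788

Shadow minimum tax:
  Base (adjusted book income): ¥1085400
  Exemption: ¥37000 − 25% × (¥1085400 − ¥948000) = ¥37000 − ¥34350 = ¥2650
  Base: ¥1085400 − ¥2650 = ¥1082750
  ¥1082750 × 18% = ¥194895

Regular income tax:
  ¥48000 × 15% = ¥7200
  ¥813800 × 26% = ¥211588
  → ¥218788

¥218788 > ¥194895, so the regular income tax governs.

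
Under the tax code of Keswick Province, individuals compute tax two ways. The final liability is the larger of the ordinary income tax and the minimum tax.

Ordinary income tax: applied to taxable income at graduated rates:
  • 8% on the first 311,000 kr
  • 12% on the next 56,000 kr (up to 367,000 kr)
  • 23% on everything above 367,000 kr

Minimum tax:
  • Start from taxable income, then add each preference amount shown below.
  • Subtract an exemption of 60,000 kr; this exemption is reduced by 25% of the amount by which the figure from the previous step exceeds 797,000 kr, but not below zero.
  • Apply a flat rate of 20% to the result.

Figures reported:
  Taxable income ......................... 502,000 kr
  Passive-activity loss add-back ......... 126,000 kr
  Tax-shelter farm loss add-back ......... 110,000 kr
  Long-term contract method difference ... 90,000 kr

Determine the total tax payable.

155,150 kr

Minimum tax:
  Adjusted income: 502,000 kr + 126,000 kr + 110,000 kr + 90,000 kr = 828,000 kr
  Exemption: 60,000 kr − 25% × (828,000 kr − 797,000 kr) = 60,000 kr − 7,750 kr = 52,250 kr
  Base: 828,000 kr − 52,250 kr = 775,750 kr
  775,750 kr × 20% = 155,150 kr

Ordinary income tax:
  311,000 kr × 8% = 24,880 kr
  56,000 kr × 12% = 6,720 kr
  135,000 kr × 23% = 31,050 kr
  → 62,650 kr

155,150 kr > 62,650 kr, so the minimum tax is the binding amount.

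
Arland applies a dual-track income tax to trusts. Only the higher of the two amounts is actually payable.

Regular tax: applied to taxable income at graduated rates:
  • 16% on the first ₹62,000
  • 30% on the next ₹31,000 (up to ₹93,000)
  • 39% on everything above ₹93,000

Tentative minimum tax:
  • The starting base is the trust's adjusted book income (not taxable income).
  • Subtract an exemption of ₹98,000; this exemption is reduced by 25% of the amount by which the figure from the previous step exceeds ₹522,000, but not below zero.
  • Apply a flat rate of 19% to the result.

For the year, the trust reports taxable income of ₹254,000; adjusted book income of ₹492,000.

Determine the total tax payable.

Tentative minimum tax:
  Base (adjusted book income): ₹492,000
  Exemption: ₹492,000 ≤ ₹522,000, so full ₹98,000 applies
  Base: ₹492,000 − ₹98,000 = ₹394,000
  ₹394,000 × 19% = ₹74,860

Regular tax:
  ₹62,000 × 16% = ₹9,920
  ₹31,000 × 30% = ₹9,300
  ₹161,000 × 39% = ₹62,790
  → ₹82,010

₹82,010 > ₹74,860, so the regular tax governs.

₹82,010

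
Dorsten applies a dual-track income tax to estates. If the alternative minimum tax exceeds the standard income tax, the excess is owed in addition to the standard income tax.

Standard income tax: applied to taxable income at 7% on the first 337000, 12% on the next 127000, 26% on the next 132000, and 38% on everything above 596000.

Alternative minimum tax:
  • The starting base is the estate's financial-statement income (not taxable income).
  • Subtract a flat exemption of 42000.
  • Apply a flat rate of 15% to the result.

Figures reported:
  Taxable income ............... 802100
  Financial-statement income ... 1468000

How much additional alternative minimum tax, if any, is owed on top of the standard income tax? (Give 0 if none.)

Alternative minimum tax:
  Base (financial-statement income): 1468000
  Less exemption 42000 → base 1426000
  1426000 × 15% = 213900

Standard income tax:
  337000 × 7% = 23590
  127000 × 12% = 15240
  132000 × 26% = 34320
  206100 × 38% = 78318
  → 151468

Excess of alternative minimum tax over standard income tax: 213900 − 151468 = 62432.

62432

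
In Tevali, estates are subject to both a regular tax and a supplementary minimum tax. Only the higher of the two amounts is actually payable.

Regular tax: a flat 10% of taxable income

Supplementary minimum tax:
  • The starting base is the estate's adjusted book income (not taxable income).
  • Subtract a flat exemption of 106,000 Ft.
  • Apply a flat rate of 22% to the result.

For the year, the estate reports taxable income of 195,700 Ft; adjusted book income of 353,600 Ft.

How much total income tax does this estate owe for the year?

54,472 Ft

Supplementary minimum tax:
  Base (adjusted book income): 353,600 Ft
  Less exemption 106,000 Ft → base 247,600 Ft
  247,600 Ft × 22% = 54,472 Ft

Regular tax:
  195,700 Ft × 10% = 19,570 Ft

54,472 Ft > 19,570 Ft, so the supplementary minimum tax is the binding amount.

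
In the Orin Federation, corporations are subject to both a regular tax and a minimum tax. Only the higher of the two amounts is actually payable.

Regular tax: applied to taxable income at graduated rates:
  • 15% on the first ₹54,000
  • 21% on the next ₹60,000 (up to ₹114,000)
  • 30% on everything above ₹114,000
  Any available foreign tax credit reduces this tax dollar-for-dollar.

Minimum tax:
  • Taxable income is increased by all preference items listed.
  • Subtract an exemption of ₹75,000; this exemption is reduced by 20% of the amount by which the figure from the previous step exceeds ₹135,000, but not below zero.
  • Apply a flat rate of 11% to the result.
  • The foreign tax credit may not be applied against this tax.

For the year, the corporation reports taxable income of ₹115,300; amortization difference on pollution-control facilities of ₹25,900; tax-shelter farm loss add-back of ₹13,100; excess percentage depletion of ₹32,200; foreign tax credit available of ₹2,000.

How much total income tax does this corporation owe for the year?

Regular tax:
  ₹54,000 × 15% = ₹8,100
  ₹60,000 × 21% = ₹12,600
  ₹1,300 × 30% = ₹390
  → ₹21,090
  Less foreign tax credit ₹2,000 → ₹19,090

Minimum tax:
  Adjusted income: ₹115,300 + ₹25,900 + ₹13,100 + ₹32,200 = ₹186,500
  Exemption: ₹75,000 − 20% × (₹186,500 − ₹135,000) = ₹75,000 − ₹10,300 = ₹64,700
  Base: ₹186,500 − ₹64,700 = ₹121,800
  ₹121,800 × 11% = ₹13,398

₹19,090 > ₹13,398, so the regular tax governs.

₹19,090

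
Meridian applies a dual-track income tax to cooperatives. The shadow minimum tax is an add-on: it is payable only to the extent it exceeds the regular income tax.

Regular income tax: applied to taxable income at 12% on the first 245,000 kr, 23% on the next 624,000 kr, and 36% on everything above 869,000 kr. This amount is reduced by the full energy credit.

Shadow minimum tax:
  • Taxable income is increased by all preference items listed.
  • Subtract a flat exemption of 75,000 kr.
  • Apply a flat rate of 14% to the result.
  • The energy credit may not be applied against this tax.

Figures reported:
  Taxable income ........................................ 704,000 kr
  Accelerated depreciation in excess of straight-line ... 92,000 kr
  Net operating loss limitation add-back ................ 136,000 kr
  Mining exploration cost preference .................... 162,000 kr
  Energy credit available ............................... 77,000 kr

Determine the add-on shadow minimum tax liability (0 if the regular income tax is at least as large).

Shadow minimum tax:
  Adjusted income: 704,000 kr + 92,000 kr + 136,000 kr + 162,000 kr = 1,094,000 kr
  Less exemption 75,000 kr → base 1,019,000 kr
  1,019,000 kr × 14% = 142,660 kr

Regular income tax:
  245,000 kr × 12% = 29,400 kr
  459,000 kr × 23% = 105,570 kr
  → 134,970 kr
  Less energy credit 77,000 kr → 57,970 kr

Excess of shadow minimum tax over regular income tax: 142,660 kr − 57,970 kr = 84,690 kr.

84,690 kr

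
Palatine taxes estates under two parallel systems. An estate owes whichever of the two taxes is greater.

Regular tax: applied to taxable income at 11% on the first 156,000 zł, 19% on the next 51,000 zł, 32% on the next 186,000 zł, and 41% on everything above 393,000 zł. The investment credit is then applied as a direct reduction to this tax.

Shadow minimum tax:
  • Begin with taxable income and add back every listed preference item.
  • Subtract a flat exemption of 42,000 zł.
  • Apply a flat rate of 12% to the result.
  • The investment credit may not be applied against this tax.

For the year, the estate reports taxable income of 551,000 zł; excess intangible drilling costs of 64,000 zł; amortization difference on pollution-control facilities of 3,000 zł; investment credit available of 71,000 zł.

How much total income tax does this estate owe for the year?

80,150 zł

Shadow minimum tax:
  Adjusted income: 551,000 zł + 64,000 zł + 3,000 zł = 618,000 zł
  Less exemption 42,000 zł → base 576,000 zł
  576,000 zł × 12% = 69,120 zł

Regular tax:
  156,000 zł × 11% = 17,160 zł
  51,000 zł × 19% = 9,690 zł
  186,000 zł × 32% = 59,520 zł
  158,000 zł × 41% = 64,780 zł
  → 151,150 zł
  Less investment credit 71,000 zł → 80,150 zł

80,150 zł > 69,120 zł, so the regular tax governs.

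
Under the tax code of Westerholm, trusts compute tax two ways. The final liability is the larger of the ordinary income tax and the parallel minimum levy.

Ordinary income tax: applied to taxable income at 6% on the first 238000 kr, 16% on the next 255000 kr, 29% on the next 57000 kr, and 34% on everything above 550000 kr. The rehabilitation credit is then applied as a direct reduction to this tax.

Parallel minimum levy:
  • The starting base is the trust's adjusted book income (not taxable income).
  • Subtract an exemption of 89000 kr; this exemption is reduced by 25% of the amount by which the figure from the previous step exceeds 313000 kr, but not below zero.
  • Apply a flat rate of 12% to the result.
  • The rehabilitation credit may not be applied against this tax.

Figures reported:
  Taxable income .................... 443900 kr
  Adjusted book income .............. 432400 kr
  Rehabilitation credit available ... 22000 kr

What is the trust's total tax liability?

Ordinary income tax:
  238000 kr × 6% = 14280 kr
  205900 kr × 16% = 32944 kr
  → 47224 kr
  Less rehabilitation credit 22000 kr → 25224 kr

Parallel minimum levy:
  Base (adjusted book income): 432400 kr
  Exemption: 89000 kr − 25% × (432400 kr − 313000 kr) = 89000 kr − 29850 kr = 59150 kr
  Base: 432400 kr − 59150 kr = 373250 kr
  373250 kr × 12% = 44790 kr

44790 kr > 25224 kr, so the parallel minimum levy is the binding amount.

44790 kr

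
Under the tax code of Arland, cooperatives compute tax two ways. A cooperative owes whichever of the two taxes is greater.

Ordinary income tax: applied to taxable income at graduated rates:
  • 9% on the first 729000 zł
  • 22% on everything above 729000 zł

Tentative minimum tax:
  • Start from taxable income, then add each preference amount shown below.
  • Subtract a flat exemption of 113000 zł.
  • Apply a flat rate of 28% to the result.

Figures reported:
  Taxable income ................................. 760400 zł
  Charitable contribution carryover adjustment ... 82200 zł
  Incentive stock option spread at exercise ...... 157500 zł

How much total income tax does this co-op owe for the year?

248388 zł

Ordinary income tax:
  729000 zł × 9% = 65610 zł
  31400 zł × 22% = 6908 zł
  → 72518 zł

Tentative minimum tax:
  Adjusted income: 760400 zł + 82200 zł + 157500 zł = 1000100 zł
  Less exemption 113000 zł → base 887100 zł
  887100 zł × 28% = 248388 zł

248388 zł > 72518 zł, so the tentative minimum tax is the binding amount.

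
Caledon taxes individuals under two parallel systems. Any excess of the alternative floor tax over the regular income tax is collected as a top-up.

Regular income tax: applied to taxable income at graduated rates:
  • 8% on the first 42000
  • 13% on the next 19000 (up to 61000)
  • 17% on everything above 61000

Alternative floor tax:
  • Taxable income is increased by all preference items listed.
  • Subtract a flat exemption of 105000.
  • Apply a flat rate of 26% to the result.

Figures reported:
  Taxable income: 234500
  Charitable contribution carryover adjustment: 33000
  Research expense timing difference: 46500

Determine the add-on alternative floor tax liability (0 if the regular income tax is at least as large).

Alternative floor tax:
  Adjusted income: 234500 + 33000 + 46500 = 314000
  Less exemption 105000 → base 209000
  209000 × 26% = 54340

Regular income tax:
  42000 × 8% = 3360
  19000 × 13% = 2470
  173500 × 17% = 29495
  → 35325

Excess of alternative floor tax over regular income tax: 54340 − 35325 = 19015.

19015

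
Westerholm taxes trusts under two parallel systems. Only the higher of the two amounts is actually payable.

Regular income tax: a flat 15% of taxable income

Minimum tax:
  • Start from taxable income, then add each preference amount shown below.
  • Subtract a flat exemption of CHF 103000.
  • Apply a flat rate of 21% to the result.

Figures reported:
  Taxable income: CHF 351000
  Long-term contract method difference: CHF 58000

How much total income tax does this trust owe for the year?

Minimum tax:
  Adjusted income: CHF 351000 + CHF 58000 = CHF 409000
  Less exemption CHF 103000 → base CHF 306000
  CHF 306000 × 21% = CHF 64260

Regular income tax:
  CHF 351000 × 15% = CHF 52650

CHF 64260 > CHF 52650, so the minimum tax is the binding amount.

CHF 64260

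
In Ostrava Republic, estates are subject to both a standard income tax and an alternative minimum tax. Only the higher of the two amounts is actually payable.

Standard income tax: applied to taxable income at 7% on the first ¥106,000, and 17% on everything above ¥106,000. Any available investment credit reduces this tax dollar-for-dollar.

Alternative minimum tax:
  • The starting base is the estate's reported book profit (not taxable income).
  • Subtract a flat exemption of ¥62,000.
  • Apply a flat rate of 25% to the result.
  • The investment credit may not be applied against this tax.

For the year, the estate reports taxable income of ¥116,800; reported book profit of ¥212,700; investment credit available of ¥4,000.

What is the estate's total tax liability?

Alternative minimum tax:
  Base (reported book profit): ¥212,700
  Less exemption ¥62,000 → base ¥150,700
  ¥150,700 × 25% = ¥37,675

Standard income tax:
  ¥106,000 × 7% = ¥7,420
  ¥10,800 × 17% = ¥1,836
  → ¥9,256
  Less investment credit ¥4,000 → ¥5,256

¥37,675 > ¥5,256, so the alternative minimum tax is the binding amount.

¥37,675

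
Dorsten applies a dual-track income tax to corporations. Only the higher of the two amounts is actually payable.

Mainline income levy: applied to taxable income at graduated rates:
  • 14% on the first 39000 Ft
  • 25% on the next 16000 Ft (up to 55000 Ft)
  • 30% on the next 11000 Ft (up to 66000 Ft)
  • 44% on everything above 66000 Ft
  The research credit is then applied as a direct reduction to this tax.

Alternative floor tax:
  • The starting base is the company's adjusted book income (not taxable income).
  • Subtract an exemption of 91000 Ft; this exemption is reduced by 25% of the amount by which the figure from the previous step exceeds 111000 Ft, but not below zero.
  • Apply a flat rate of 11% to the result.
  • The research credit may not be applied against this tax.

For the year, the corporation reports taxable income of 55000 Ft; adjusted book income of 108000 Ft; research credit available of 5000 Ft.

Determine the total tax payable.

Mainline income levy:
  39000 Ft × 14% = 5460 Ft
  16000 Ft × 25% = 4000 Ft
  → 9460 Ft
  Less research credit 5000 Ft → 4460 Ft

Alternative floor tax:
  Base (adjusted book income): 108000 Ft
  Exemption: 108000 Ft ≤ 111000 Ft, so full 91000 Ft applies
  Base: 108000 Ft − 91000 Ft = 17000 Ft
  17000 Ft × 11% = 1870 Ft

4460 Ft > 1870 Ft, so the mainline income levy governs.

4460 Ft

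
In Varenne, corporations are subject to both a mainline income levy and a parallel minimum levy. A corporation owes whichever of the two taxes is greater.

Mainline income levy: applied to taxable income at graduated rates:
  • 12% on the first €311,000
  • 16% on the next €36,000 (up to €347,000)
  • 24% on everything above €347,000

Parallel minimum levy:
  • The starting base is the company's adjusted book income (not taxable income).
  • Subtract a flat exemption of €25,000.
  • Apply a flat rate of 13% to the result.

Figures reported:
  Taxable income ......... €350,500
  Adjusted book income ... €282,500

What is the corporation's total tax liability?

Parallel minimum levy:
  Base (adjusted book income): €282,500
  Less exemption €25,000 → base €257,500
  €257,500 × 13% = €33,475

Mainline income levy:
  €311,000 × 12% = €37,320
  €36,000 × 16% = €5,760
  €3,500 × 24% = €840
  → €43,920

€43,920 > €33,475, so the mainline income levy governs.

€43,920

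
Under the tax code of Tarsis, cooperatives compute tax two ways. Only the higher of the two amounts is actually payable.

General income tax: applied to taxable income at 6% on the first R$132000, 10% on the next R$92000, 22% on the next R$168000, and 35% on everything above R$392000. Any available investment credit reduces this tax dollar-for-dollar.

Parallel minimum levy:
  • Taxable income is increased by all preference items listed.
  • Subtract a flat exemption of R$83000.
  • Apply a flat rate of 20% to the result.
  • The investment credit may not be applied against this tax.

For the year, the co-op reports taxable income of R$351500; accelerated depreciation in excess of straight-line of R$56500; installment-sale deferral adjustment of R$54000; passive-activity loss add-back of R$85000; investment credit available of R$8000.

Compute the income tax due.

General income tax:
  R$132000 × 6% = R$7920
  R$92000 × 10% = R$9200
  R$127500 × 22% = R$28050
  → R$45170
  Less investment credit R$8000 → R$37170

Parallel minimum levy:
  Adjusted income: R$351500 + R$56500 + R$54000 + R$85000 = R$547000
  Less exemption R$83000 → base R$464000
  R$464000 × 20% = R$92800

R$92800 > R$37170, so the parallel minimum levy is the binding amount.

R$92800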